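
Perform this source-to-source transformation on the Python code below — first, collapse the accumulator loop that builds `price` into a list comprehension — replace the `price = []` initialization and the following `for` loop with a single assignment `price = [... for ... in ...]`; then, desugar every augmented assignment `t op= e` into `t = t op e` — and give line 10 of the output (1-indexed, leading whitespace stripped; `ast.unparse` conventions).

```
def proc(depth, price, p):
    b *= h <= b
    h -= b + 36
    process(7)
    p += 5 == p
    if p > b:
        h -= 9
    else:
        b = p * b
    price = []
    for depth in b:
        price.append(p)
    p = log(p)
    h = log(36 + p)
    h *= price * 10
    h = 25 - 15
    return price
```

price = [p for depth in b]

Transformed code:
def proc(depth, price, p):
    b = b * (h <= b)
    h = h - (b + 36)
    process(7)
    p = p + (5 == p)
    if p > b:
        h = h - 9
    else:
        b = p * b
    price = [p for depth in b]
    p = log(p)
    h = log(36 + p)
    h = h * (price * 10)
    h = 25 - 15
    return price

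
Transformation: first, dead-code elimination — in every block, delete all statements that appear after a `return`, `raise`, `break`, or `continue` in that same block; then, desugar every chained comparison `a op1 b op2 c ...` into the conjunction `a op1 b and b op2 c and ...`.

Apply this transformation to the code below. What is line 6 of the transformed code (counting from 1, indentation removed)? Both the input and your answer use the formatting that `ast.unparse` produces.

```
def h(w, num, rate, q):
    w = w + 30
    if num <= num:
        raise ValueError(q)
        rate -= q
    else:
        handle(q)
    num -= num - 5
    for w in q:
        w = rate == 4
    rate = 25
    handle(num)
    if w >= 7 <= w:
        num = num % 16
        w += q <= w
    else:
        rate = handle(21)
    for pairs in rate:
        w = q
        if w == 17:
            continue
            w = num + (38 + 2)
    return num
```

handle(q)

Transformed code:
def h(w, num, rate, q):
    w = w + 30
    if num <= num:
        raise ValueError(q)
    else:
        handle(q)
    num -= num - 5
    for w in q:
        w = rate == 4
    rate = 25
    handle(num)
    if w >= 7 and 7 <= w:
        num = num % 16
        w += q <= w
    else:
        rate = handle(21)
    for pairs in rate:
        w = q
        if w == 17:
            continue
    return num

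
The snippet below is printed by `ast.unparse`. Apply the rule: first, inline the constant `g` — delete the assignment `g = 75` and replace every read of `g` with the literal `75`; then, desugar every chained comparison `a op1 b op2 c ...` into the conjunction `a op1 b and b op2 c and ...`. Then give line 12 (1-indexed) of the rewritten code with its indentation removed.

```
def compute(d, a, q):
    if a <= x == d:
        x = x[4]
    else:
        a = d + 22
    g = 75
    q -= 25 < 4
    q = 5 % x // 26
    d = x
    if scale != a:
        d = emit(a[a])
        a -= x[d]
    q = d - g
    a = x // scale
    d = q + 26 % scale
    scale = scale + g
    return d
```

q = d - 75

Transformed code:
def compute(d, a, q):
    if a <= x and x == d:
        x = x[4]
    else:
        a = d + 22
    q -= 25 < 4
    q = 5 % x // 26
    d = x
    if scale != a:
        d = emit(a[a])
        a -= x[d]
    q = d - 75
    a = x // scale
    d = q + 26 % scale
    scale = scale + 75
    return d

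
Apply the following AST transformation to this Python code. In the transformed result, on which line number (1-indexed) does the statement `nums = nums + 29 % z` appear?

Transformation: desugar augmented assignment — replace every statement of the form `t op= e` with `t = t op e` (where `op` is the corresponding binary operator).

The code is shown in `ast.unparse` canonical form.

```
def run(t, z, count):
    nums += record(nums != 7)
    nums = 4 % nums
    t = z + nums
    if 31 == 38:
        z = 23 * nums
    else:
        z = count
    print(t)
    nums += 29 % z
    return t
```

Transformed code:
def run(t, z, count):
    nums = nums + record(nums != 7)
    nums = 4 % nums
    t = z + nums
    if 31 == 38:
        z = 23 * nums
    else:
        z = count
    print(t)
    nums = nums + 29 % z
    return t

10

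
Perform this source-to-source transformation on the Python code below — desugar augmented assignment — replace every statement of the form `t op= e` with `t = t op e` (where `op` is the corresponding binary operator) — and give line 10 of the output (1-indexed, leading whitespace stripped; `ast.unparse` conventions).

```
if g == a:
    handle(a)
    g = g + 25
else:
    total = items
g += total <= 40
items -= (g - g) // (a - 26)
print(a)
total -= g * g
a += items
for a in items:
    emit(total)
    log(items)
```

a = a + items

Transformed code:
if g == a:
    handle(a)
    g = g + 25
else:
    total = items
g = g + (total <= 40)
items = items - (g - g) // (a - 26)
print(a)
total = total - g * g
a = a + items
for a in items:
    emit(total)
    log(items)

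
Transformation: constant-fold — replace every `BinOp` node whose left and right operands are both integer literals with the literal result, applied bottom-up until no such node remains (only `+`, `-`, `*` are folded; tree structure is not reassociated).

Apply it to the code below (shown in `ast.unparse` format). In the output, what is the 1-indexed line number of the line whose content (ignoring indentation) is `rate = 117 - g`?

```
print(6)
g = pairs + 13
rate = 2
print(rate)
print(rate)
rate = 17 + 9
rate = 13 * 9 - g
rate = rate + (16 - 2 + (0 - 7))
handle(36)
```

Transformed code:
print(6)
g = pairs + 13
rate = 2
print(rate)
print(rate)
rate = 26
rate = 117 - g
rate = rate + 7
handle(36)

7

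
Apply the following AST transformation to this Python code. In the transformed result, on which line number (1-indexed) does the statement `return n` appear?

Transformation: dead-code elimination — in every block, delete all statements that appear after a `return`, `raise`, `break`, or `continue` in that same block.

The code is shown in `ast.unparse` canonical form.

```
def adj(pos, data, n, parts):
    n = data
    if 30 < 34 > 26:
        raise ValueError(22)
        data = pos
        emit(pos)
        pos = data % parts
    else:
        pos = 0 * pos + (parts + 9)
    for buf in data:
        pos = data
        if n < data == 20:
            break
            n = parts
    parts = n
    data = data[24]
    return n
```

Transformed code:
def adj(pos, data, n, parts):
    n = data
    if 30 < 34 > 26:
        raise ValueError(22)
    else:
        pos = 0 * pos + (parts + 9)
    for buf in data:
        pos = data
        if n < data == 20:
            break
    parts = n
    data = data[24]
    return n

13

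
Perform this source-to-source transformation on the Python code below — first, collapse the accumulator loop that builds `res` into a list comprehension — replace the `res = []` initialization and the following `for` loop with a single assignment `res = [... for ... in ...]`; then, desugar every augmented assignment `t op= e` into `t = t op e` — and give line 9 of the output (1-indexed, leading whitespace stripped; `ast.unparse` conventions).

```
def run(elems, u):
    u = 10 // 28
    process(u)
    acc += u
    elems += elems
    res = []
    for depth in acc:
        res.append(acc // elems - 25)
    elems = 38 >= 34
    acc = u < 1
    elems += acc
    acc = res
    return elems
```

elems = elems + acc

Transformed code:
def run(elems, u):
    u = 10 // 28
    process(u)
    acc = acc + u
    elems = elems + elems
    res = [acc // elems - 25 for depth in acc]
    elems = 38 >= 34
    acc = u < 1
    elems = elems + acc
    acc = res
    return elems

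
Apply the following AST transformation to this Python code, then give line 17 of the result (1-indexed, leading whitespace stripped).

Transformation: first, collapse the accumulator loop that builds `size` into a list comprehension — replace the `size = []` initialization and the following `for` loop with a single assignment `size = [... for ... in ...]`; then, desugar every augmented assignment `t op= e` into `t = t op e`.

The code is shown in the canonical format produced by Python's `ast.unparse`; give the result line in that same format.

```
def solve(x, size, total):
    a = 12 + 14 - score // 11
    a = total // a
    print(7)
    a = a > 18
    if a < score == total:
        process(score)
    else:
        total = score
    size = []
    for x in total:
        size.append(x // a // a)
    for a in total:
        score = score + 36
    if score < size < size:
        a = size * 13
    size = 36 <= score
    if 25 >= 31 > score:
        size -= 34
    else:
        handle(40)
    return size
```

size = size - 34

Transformed code:
def solve(x, size, total):
    a = 12 + 14 - score // 11
    a = total // a
    print(7)
    a = a > 18
    if a < score == total:
        process(score)
    else:
        total = score
    size = [x // a // a for x in total]
    for a in total:
        score = score + 36
    if score < size < size:
        a = size * 13
    size = 36 <= score
    if 25 >= 31 > score:
        size = size - 34
    else:
        handle(40)
    return size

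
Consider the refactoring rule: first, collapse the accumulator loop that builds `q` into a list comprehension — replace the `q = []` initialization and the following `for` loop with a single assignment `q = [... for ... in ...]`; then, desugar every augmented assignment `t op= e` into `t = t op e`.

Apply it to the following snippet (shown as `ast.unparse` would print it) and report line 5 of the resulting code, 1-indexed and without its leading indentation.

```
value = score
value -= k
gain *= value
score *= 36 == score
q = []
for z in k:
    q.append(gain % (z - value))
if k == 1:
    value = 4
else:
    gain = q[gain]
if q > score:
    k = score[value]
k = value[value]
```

q = [gain % (z - value) for z in k]

Transformed code:
value = score
value = value - k
gain = gain * value
score = score * (36 == score)
q = [gain % (z - value) for z in k]
if k == 1:
    value = 4
else:
    gain = q[gain]
if q > score:
    k = score[value]
k = value[value]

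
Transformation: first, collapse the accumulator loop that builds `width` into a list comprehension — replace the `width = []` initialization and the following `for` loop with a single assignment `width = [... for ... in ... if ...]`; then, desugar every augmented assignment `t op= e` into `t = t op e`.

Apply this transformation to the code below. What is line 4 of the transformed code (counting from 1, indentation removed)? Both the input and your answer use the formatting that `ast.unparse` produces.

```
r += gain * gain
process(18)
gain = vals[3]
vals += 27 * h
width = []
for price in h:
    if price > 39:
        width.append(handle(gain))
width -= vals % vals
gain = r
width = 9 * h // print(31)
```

vals = vals + 27 * h

Transformed code:
r = r + gain * gain
process(18)
gain = vals[3]
vals = vals + 27 * h
width = [handle(gain) for price in h if price > 39]
width = width - vals % vals
gain = r
width = 9 * h // print(31)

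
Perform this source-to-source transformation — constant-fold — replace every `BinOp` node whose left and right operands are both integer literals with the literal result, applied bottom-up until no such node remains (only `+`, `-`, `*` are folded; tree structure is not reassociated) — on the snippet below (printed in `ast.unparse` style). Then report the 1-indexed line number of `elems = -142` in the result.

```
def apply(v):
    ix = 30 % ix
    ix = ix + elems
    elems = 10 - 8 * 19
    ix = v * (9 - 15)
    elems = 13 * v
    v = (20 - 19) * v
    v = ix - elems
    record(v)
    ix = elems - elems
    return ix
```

4

Transformed code:
def apply(v):
    ix = 30 % ix
    ix = ix + elems
    elems = -142
    ix = v * -6
    elems = 13 * v
    v = 1 * v
    v = ix - elems
    record(v)
    ix = elems - elems
    return ix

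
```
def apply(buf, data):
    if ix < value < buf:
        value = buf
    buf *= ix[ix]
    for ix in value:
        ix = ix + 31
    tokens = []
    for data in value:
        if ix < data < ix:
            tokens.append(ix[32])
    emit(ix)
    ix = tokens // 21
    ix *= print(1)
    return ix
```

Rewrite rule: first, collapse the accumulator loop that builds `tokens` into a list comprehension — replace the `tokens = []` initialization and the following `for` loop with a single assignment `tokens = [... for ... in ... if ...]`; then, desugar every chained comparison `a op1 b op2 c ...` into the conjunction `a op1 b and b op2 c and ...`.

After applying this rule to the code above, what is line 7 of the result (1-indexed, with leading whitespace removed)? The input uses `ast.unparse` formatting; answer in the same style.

Transformed code:
def apply(buf, data):
    if ix < value and value < buf:
        value = buf
    buf *= ix[ix]
    for ix in value:
        ix = ix + 31
    tokens = [ix[32] for data in value if ix < data and data < ix]
    emit(ix)
    ix = tokens // 21
    ix *= print(1)
    return ix

tokens = [ix[32] for data in value if ix < data and data < ix]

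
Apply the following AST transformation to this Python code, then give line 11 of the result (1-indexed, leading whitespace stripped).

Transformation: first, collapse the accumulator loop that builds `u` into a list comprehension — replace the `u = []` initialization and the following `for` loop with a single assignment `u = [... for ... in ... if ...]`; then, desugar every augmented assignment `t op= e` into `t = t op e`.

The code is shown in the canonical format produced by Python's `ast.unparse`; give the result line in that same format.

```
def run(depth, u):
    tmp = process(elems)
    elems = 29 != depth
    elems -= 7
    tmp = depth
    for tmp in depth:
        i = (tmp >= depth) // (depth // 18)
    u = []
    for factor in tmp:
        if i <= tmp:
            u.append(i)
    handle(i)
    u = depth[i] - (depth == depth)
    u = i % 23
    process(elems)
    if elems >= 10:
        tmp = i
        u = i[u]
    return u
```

u = i % 23

Transformed code:
def run(depth, u):
    tmp = process(elems)
    elems = 29 != depth
    elems = elems - 7
    tmp = depth
    for tmp in depth:
        i = (tmp >= depth) // (depth // 18)
    u = [i for factor in tmp if i <= tmp]
    handle(i)
    u = depth[i] - (depth == depth)
    u = i % 23
    process(elems)
    if elems >= 10:
        tmp = i
        u = i[u]
    return u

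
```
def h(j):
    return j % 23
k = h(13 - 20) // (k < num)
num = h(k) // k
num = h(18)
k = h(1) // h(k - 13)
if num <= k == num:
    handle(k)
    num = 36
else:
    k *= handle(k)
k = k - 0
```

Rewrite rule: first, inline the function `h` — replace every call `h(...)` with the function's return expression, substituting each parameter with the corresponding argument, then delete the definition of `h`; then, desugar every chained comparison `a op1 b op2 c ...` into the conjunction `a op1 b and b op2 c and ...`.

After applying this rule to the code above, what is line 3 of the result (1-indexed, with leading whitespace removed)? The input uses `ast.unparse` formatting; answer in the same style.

Transformed code:
k = (13 - 20) % 23 // (k < num)
num = k % 23 // k
num = 18 % 23
k = 1 % 23 // ((k - 13) % 23)
if num <= k and k == num:
    handle(k)
    num = 36
else:
    k *= handle(k)
k = k - 0

num = 18 % 23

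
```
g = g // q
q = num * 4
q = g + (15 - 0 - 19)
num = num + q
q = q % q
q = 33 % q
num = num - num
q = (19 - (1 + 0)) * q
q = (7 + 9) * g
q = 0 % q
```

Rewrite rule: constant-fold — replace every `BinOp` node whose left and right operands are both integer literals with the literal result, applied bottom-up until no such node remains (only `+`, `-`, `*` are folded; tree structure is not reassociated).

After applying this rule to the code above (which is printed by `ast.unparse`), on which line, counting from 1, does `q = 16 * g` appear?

9

Transformed code:
g = g // q
q = num * 4
q = g + -4
num = num + q
q = q % q
q = 33 % q
num = num - num
q = 18 * q
q = 16 * g
q = 0 % q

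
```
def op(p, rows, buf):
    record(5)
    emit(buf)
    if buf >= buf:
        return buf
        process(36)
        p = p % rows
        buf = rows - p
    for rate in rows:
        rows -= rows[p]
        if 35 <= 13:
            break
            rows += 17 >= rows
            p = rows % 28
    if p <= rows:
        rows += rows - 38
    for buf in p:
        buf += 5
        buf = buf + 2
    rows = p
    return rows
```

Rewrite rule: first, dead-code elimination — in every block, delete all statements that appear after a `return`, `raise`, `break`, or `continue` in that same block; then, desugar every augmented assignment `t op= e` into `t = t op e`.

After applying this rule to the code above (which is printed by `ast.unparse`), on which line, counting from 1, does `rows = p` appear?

15

Transformed code:
def op(p, rows, buf):
    record(5)
    emit(buf)
    if buf >= buf:
        return buf
    for rate in rows:
        rows = rows - rows[p]
        if 35 <= 13:
            break
    if p <= rows:
        rows = rows + (rows - 38)
    for buf in p:
        buf = buf + 5
        buf = buf + 2
    rows = p
    return rows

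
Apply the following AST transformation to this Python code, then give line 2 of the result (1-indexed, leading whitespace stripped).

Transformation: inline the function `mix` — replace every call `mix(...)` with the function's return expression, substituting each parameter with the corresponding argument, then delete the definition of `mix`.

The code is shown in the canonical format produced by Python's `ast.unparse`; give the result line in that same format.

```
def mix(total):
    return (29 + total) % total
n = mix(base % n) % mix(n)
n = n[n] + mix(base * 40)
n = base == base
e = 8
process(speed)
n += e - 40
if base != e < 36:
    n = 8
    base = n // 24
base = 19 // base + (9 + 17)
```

n = n[n] + (29 + base * 40) % (base * 40)

Transformed code:
n = (29 + base % n) % (base % n) % ((29 + n) % n)
n = n[n] + (29 + base * 40) % (base * 40)
n = base == base
e = 8
process(speed)
n += e - 40
if base != e < 36:
    n = 8
    base = n // 24
base = 19 // base + (9 + 17)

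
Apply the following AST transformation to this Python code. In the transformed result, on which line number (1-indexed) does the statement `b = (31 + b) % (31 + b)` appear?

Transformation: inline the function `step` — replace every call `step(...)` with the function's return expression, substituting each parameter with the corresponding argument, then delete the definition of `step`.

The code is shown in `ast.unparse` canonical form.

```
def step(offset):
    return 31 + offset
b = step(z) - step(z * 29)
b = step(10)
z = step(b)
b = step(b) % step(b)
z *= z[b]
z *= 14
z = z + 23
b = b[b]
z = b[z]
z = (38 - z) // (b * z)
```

4

Transformed code:
b = 31 + z - (31 + z * 29)
b = 31 + 10
z = 31 + b
b = (31 + b) % (31 + b)
z *= z[b]
z *= 14
z = z + 23
b = b[b]
z = b[z]
z = (38 - z) // (b * z)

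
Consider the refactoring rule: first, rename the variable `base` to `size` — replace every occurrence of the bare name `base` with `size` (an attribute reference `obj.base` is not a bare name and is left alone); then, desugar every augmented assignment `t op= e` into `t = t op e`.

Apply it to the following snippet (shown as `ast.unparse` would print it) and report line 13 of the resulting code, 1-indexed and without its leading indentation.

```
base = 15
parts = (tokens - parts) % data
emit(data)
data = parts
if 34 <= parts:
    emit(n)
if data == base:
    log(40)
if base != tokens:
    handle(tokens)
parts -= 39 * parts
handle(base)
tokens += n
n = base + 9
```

Transformed code:
size = 15
parts = (tokens - parts) % data
emit(data)
data = parts
if 34 <= parts:
    emit(n)
if data == size:
    log(40)
if size != tokens:
    handle(tokens)
parts = parts - 39 * parts
handle(size)
tokens = tokens + n
n = size + 9

tokens = tokens + n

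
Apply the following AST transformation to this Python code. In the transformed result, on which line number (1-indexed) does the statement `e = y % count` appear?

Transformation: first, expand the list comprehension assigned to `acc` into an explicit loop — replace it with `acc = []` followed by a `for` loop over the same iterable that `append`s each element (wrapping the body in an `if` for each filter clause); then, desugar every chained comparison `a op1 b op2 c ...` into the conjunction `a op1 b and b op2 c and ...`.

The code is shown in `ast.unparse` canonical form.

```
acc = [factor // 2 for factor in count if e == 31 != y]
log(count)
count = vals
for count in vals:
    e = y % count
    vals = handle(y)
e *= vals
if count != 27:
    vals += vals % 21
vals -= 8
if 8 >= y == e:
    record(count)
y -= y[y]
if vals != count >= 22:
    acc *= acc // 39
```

Transformed code:
acc = []
for factor in count:
    if e == 31 and 31 != y:
        acc.append(factor // 2)
log(count)
count = vals
for count in vals:
    e = y % count
    vals = handle(y)
e *= vals
if count != 27:
    vals += vals % 21
vals -= 8
if 8 >= y and y == e:
    record(count)
y -= y[y]
if vals != count and count >= 22:
    acc *= acc // 39

8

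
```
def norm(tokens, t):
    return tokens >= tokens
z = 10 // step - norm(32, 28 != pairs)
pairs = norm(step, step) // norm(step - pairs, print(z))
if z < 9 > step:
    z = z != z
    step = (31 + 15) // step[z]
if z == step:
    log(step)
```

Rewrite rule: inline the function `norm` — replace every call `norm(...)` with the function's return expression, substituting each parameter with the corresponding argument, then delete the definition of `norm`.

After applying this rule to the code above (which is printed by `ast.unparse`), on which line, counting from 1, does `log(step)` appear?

7

Transformed code:
z = 10 // step - (32 >= 32)
pairs = (step >= step) // (step - pairs >= step - pairs)
if z < 9 > step:
    z = z != z
    step = (31 + 15) // step[z]
if z == step:
    log(step)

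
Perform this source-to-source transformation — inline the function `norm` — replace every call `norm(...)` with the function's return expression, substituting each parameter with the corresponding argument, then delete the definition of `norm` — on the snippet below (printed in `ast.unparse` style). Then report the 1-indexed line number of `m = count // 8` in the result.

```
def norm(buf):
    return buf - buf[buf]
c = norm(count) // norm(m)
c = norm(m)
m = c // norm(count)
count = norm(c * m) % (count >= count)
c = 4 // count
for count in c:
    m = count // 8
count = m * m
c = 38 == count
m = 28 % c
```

Transformed code:
c = (count - count[count]) // (m - m[m])
c = m - m[m]
m = c // (count - count[count])
count = (c * m - (c * m)[c * m]) % (count >= count)
c = 4 // count
for count in c:
    m = count // 8
count = m * m
c = 38 == count
m = 28 % c

7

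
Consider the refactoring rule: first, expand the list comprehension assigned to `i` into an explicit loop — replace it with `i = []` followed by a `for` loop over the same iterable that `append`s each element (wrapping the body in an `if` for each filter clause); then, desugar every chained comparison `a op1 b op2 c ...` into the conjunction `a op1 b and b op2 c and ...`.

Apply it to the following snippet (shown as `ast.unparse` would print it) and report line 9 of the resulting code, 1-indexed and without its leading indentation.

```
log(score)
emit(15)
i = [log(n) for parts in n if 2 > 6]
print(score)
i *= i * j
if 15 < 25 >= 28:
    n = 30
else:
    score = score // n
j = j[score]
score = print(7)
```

if 15 < 25 and 25 >= 28:

Transformed code:
log(score)
emit(15)
i = []
for parts in n:
    if 2 > 6:
        i.append(log(n))
print(score)
i *= i * j
if 15 < 25 and 25 >= 28:
    n = 30
else:
    score = score // n
j = j[score]
score = print(7)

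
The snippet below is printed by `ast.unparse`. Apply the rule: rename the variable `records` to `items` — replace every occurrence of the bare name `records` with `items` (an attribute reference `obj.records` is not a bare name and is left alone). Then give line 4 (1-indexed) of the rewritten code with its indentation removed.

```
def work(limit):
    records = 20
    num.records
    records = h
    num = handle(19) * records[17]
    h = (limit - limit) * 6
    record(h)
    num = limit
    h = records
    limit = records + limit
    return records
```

Transformed code:
def work(limit):
    items = 20
    num.records
    items = h
    num = handle(19) * items[17]
    h = (limit - limit) * 6
    record(h)
    num = limit
    h = items
    limit = items + limit
    return items

items = h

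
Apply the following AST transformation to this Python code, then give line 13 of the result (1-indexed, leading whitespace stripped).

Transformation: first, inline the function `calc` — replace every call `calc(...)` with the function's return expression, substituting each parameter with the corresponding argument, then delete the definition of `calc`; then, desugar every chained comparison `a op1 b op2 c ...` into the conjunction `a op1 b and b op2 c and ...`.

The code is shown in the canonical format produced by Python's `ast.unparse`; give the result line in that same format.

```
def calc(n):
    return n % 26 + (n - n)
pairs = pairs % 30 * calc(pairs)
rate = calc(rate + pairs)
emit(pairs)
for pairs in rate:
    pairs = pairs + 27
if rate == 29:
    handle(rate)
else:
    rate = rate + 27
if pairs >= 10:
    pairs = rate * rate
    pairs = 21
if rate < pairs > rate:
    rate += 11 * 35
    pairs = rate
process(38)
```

if rate < pairs and pairs > rate:

Transformed code:
pairs = pairs % 30 * (pairs % 26 + (pairs - pairs))
rate = (rate + pairs) % 26 + (rate + pairs - (rate + pairs))
emit(pairs)
for pairs in rate:
    pairs = pairs + 27
if rate == 29:
    handle(rate)
else:
    rate = rate + 27
if pairs >= 10:
    pairs = rate * rate
    pairs = 21
if rate < pairs and pairs > rate:
    rate += 11 * 35
    pairs = rate
process(38)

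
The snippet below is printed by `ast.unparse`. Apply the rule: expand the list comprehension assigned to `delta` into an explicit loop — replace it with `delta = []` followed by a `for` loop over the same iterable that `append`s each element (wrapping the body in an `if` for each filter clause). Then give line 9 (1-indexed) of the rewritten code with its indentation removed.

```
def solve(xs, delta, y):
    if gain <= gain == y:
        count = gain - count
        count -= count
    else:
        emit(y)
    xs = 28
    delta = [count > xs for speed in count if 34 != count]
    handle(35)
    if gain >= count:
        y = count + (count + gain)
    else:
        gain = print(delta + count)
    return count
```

for speed in count:

Transformed code:
def solve(xs, delta, y):
    if gain <= gain == y:
        count = gain - count
        count -= count
    else:
        emit(y)
    xs = 28
    delta = []
    for speed in count:
        if 34 != count:
            delta.append(count > xs)
    handle(35)
    if gain >= count:
        y = count + (count + gain)
    else:
        gain = print(delta + count)
    return count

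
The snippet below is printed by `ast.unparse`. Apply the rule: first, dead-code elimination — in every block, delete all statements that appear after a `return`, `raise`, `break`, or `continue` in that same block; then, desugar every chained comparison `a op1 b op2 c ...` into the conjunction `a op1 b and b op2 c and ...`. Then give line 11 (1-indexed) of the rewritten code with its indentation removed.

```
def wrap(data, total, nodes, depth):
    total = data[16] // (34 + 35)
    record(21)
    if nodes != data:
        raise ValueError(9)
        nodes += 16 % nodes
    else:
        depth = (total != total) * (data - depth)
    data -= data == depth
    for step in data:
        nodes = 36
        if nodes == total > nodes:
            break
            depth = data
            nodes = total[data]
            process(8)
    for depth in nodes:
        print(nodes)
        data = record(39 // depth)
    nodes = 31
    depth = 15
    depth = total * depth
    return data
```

Transformed code:
def wrap(data, total, nodes, depth):
    total = data[16] // (34 + 35)
    record(21)
    if nodes != data:
        raise ValueError(9)
    else:
        depth = (total != total) * (data - depth)
    data -= data == depth
    for step in data:
        nodes = 36
        if nodes == total and total > nodes:
            break
    for depth in nodes:
        print(nodes)
        data = record(39 // depth)
    nodes = 31
    depth = 15
    depth = total * depth
    return data

if nodes == total and total > nodes:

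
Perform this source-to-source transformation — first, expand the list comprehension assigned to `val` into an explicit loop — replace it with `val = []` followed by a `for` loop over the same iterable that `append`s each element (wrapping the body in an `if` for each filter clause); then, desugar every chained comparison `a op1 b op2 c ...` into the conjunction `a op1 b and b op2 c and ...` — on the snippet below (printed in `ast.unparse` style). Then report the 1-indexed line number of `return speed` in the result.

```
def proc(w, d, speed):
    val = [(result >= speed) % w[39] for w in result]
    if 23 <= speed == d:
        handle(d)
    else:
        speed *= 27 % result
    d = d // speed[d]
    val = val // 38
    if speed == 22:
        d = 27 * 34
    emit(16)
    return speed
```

14

Transformed code:
def proc(w, d, speed):
    val = []
    for w in result:
        val.append((result >= speed) % w[39])
    if 23 <= speed and speed == d:
        handle(d)
    else:
        speed *= 27 % result
    d = d // speed[d]
    val = val // 38
    if speed == 22:
        d = 27 * 34
    emit(16)
    return speed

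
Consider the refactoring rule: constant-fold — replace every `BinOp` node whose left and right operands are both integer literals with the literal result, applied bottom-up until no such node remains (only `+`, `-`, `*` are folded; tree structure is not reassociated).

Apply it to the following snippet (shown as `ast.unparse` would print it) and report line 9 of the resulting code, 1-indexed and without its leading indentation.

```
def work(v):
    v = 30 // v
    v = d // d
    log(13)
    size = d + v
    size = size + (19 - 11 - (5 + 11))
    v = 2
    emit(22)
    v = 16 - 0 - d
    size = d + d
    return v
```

Transformed code:
def work(v):
    v = 30 // v
    v = d // d
    log(13)
    size = d + v
    size = size + -8
    v = 2
    emit(22)
    v = 16 - d
    size = d + d
    return v

v = 16 - d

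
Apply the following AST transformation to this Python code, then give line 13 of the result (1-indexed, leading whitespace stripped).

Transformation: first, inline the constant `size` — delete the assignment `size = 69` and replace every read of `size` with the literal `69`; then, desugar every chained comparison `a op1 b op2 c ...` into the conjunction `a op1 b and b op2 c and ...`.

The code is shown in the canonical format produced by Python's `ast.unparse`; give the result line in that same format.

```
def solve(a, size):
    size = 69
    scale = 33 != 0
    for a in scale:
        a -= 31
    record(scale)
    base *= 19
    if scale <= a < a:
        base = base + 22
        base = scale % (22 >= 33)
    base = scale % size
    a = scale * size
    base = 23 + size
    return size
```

Transformed code:
def solve(a, size):
    scale = 33 != 0
    for a in scale:
        a -= 31
    record(scale)
    base *= 19
    if scale <= a and a < a:
        base = base + 22
        base = scale % (22 >= 33)
    base = scale % 69
    a = scale * 69
    base = 23 + 69
    return 69

return 69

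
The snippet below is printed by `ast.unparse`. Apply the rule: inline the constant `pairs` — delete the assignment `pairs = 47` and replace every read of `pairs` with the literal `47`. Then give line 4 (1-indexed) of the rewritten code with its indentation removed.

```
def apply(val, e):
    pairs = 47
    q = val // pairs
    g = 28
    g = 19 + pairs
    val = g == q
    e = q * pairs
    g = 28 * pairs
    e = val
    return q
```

g = 19 + 47

Transformed code:
def apply(val, e):
    q = val // 47
    g = 28
    g = 19 + 47
    val = g == q
    e = q * 47
    g = 28 * 47
    e = val
    return q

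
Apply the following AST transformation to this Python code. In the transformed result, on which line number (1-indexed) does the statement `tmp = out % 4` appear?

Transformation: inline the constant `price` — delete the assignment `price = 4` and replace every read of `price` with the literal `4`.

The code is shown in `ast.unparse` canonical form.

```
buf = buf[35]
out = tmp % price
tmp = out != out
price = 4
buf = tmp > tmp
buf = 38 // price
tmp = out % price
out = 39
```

6

Transformed code:
buf = buf[35]
out = tmp % 4
tmp = out != out
buf = tmp > tmp
buf = 38 // 4
tmp = out % 4
out = 39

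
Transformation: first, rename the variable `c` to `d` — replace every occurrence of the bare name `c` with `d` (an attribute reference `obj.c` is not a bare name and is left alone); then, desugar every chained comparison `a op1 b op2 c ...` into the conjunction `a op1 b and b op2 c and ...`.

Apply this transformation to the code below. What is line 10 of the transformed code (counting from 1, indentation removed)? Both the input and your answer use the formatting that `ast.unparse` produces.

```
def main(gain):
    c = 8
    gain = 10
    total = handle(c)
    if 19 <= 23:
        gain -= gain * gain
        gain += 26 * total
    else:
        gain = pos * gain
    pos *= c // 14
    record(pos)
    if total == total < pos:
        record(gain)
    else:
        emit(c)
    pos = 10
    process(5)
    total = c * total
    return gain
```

pos *= d // 14

Transformed code:
def main(gain):
    d = 8
    gain = 10
    total = handle(d)
    if 19 <= 23:
        gain -= gain * gain
        gain += 26 * total
    else:
        gain = pos * gain
    pos *= d // 14
    record(pos)
    if total == total and total < pos:
        record(gain)
    else:
        emit(d)
    pos = 10
    process(5)
    total = d * total
    return gain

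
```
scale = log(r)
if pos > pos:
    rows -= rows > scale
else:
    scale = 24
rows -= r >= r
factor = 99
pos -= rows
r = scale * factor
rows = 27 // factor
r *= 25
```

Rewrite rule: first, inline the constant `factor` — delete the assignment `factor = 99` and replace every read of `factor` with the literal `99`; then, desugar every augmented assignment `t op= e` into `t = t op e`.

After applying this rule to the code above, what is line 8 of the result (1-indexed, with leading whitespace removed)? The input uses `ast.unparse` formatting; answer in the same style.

Transformed code:
scale = log(r)
if pos > pos:
    rows = rows - (rows > scale)
else:
    scale = 24
rows = rows - (r >= r)
pos = pos - rows
r = scale * 99
rows = 27 // 99
r = r * 25

r = scale * 99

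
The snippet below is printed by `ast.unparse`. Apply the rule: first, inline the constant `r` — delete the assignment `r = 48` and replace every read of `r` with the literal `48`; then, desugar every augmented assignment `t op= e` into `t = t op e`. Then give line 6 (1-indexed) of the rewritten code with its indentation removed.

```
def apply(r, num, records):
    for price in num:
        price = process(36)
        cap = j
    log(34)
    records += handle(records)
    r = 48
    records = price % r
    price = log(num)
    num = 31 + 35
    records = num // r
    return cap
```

Transformed code:
def apply(r, num, records):
    for price in num:
        price = process(36)
        cap = j
    log(34)
    records = records + handle(records)
    records = price % 48
    price = log(num)
    num = 31 + 35
    records = num // 48
    return cap

records = records + handle(records)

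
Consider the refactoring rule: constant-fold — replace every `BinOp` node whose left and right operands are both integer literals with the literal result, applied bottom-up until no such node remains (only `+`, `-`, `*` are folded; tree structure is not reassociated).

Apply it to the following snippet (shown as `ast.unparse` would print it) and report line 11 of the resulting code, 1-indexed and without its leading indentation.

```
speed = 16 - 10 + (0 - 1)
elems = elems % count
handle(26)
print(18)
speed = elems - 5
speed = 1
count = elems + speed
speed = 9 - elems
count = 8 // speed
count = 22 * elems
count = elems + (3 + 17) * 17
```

Transformed code:
speed = 5
elems = elems % count
handle(26)
print(18)
speed = elems - 5
speed = 1
count = elems + speed
speed = 9 - elems
count = 8 // speed
count = 22 * elems
count = elems + 340

count = elems + 340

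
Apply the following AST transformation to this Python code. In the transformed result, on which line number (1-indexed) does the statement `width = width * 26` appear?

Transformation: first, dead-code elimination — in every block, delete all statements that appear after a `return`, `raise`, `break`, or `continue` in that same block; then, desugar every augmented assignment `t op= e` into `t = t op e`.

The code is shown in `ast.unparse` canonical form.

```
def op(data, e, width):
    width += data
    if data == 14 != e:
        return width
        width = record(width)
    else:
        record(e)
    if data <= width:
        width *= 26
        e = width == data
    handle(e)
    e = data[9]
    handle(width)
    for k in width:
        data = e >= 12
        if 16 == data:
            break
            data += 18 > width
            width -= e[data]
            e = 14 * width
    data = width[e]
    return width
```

Transformed code:
def op(data, e, width):
    width = width + data
    if data == 14 != e:
        return width
    else:
        record(e)
    if data <= width:
        width = width * 26
        e = width == data
    handle(e)
    e = data[9]
    handle(width)
    for k in width:
        data = e >= 12
        if 16 == data:
            break
    data = width[e]
    return width

8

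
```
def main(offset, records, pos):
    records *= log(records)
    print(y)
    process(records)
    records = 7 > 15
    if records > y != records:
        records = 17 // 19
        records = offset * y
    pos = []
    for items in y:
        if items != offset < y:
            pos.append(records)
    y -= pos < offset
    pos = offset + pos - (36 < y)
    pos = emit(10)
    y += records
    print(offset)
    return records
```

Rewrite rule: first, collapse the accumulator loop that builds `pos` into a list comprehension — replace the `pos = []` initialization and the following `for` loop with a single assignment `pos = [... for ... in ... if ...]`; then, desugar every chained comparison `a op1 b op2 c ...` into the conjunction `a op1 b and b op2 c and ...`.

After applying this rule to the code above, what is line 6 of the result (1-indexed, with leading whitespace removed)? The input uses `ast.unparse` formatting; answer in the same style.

if records > y and y != records:

Transformed code:
def main(offset, records, pos):
    records *= log(records)
    print(y)
    process(records)
    records = 7 > 15
    if records > y and y != records:
        records = 17 // 19
        records = offset * y
    pos = [records for items in y if items != offset and offset < y]
    y -= pos < offset
    pos = offset + pos - (36 < y)
    pos = emit(10)
    y += records
    print(offset)
    return records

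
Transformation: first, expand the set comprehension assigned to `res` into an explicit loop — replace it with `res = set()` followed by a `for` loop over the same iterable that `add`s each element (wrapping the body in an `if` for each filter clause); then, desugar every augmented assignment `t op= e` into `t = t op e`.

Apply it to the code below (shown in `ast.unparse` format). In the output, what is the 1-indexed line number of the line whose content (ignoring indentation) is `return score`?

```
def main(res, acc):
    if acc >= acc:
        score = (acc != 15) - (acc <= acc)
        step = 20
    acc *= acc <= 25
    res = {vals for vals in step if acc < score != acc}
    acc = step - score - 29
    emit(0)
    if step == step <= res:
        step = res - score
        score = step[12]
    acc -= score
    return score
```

16

Transformed code:
def main(res, acc):
    if acc >= acc:
        score = (acc != 15) - (acc <= acc)
        step = 20
    acc = acc * (acc <= 25)
    res = set()
    for vals in step:
        if acc < score != acc:
            res.add(vals)
    acc = step - score - 29
    emit(0)
    if step == step <= res:
        step = res - score
        score = step[12]
    acc = acc - score
    return score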